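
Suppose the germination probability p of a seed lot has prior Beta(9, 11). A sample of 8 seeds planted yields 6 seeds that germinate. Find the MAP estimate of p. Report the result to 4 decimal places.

p̂_MAP = 0.5385

Prior: Beta(9, 11).
Data: 6 successes in 8 trials. The binomial likelihood contributes p^6(1−p)^2, so the posterior is Beta(9+6, 11+2) = Beta(15, 13).
For Beta(a, b) with a, b > 1 the mode is (a−1)/(a+b−2) = 14/26 ≈ 0.5385.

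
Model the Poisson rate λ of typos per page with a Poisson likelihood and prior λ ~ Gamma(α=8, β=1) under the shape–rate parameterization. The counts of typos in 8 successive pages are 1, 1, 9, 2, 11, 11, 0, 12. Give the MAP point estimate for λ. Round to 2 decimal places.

λ̂_MAP = 6.00

Σxᵢ = 1+1+9+2+11+11+0+12 = 47, with n = 8.
Posterior ∝ λ^7e^(−1λ) · λ^47e^(−8λ) = λ^54e^(−9λ), i.e. Gamma(shape=55, rate=9).
The mode of a Gamma(a, b) with a ≥ 1 (shape–rate) is (a−1)/b = 54/9 ≈ 6.00.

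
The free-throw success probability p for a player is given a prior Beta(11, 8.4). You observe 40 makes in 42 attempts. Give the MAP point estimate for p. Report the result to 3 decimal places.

Prior: Beta(11, 8.4).
Data: 40 successes in 42 trials. The binomial likelihood contributes p^40(1−p)^2, so the posterior is Beta(11+40, 8.4+2) = Beta(51, 10.4).
For Beta(a, b) with a, b > 1 the mode is (a−1)/(a+b−2) = 50/59.4 ≈ 0.842.

p̂_MAP = 0.842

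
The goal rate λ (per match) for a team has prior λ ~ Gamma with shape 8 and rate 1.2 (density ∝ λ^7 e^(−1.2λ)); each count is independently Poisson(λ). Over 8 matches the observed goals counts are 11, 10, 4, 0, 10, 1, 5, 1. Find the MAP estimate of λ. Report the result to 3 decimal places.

Σxᵢ = 11+10+4+0+10+1+5+1 = 42, with n = 8.
Posterior ∝ λ^7e^(−1.2λ) · λ^42e^(−8λ) = λ^49e^(−9.2λ), i.e. Gamma(shape=50, rate=9.2).
The mode of a Gamma(a, b) with a ≥ 1 (shape–rate) is (a−1)/b = 49/9.2 ≈ 5.326.

λ̂_MAP = 5.326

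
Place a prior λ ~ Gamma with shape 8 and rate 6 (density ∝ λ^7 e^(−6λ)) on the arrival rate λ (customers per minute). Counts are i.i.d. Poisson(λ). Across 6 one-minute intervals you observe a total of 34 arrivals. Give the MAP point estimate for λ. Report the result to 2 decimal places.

λ̂_MAP = 3.42

Σxᵢ = 34, n = 6.
Posterior ∝ λ^7e^(−6λ) · λ^34e^(−6λ) = λ^41e^(−12λ), i.e. Gamma(shape=42, rate=12).
The mode of a Gamma(a, b) with a ≥ 1 (shape–rate) is (a−1)/b = 41/12 ≈ 3.42.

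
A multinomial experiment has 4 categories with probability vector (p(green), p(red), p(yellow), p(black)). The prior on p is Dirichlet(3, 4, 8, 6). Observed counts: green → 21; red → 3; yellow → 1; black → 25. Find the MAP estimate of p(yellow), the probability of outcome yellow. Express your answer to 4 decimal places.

MAP estimate of p(yellow) = 0.1194

The posterior is Dirichlet(αᵢ + nᵢ) = Dirichlet(24, 7, 9, 31).
For a Dirichlet(a₁,…,a_K) with all aᵢ > 1, the mode has j-th component (aⱼ − 1)/(Σaᵢ − K).
Here Σaᵢ = 71 and K = 4, so p(yellow) = (9 − 1)/(71 − 4) = 8/67 ≈ 0.1194.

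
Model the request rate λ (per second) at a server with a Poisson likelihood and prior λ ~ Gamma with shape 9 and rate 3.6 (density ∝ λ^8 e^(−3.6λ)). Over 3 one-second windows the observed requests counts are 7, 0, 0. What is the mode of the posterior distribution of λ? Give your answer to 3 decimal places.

λ̂_MAP = 2.273

Σxᵢ = 7+0+0 = 7, with n = 3.
Posterior ∝ λ^8e^(−3.6λ) · λ^7e^(−3λ) = λ^15e^(−6.6λ), i.e. Gamma(shape=16, rate=6.6).
The mode of a Gamma(a, b) with a ≥ 1 (shape–rate) is (a−1)/b = 15/6.6 ≈ 2.273.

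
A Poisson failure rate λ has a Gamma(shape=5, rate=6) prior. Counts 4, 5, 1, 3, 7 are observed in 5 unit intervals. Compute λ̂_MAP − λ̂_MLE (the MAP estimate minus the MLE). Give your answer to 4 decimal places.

MAP − MLE = -1.8182

Σxᵢ = 20. Posterior is Gamma(25, 11); MAP = (25−1)/11 = 24/11 ≈ 2.18182.
MLE = x̄ = 20/5 ≈ 4.00000.
Difference = 24/11 − 20/5 = -20/11 ≈ -1.8182.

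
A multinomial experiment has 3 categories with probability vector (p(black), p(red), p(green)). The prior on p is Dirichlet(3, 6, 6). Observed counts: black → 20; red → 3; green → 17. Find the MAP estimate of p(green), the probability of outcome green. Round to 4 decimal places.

The posterior is Dirichlet(αᵢ + nᵢ) = Dirichlet(23, 9, 23).
For a Dirichlet(a₁,…,a_K) with all aᵢ > 1, the mode has j-th component (aⱼ − 1)/(Σaᵢ − K).
Here Σaᵢ = 55 and K = 3, so p(green) = (23 − 1)/(55 − 3) = 22/52 ≈ 0.4231.

MAP estimate of p(green) = 0.4231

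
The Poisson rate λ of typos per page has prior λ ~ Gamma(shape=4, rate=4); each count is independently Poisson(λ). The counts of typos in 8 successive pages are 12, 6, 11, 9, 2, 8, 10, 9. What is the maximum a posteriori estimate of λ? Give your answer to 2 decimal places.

Σxᵢ = 12+6+11+9+2+8+10+9 = 67, with n = 8.
Posterior ∝ λ^3e^(−4λ) · λ^67e^(−8λ) = λ^70e^(−12λ), i.e. Gamma(shape=71, rate=12).
The mode of a Gamma(a, b) with a ≥ 1 (shape–rate) is (a−1)/b = 70/12 ≈ 5.83.

λ̂_MAP = 5.83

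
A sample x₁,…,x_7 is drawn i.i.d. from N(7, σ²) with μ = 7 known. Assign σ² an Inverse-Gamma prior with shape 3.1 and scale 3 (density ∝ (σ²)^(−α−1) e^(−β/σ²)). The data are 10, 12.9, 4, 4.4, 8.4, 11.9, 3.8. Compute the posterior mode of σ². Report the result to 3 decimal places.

σ̂²_MAP = 6.696

Sum of squared deviations about the known mean: SS = (10−7)² + (12.9−7)² + (4−7)² + (4.4−7)² + (8.4−7)² + (11.9−7)² + (3.8−7)² = 95.78.
The Normal likelihood contributes (σ²)^(−n/2) exp(−SS/(2σ²)), so the posterior is Inverse-Gamma(α + n/2, β + SS/2) = Inverse-Gamma(6.6, 50.89).
The mode of Inverse-Gamma(a, b) is b/(a+1) = 50.89/7.6 ≈ 6.696.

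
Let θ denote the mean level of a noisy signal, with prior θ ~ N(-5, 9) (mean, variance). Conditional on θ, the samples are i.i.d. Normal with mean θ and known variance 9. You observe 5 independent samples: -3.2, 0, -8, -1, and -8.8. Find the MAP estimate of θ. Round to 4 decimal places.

n = 5; x̄ = ((-3.2) + 0 + (-8) + (-1) + (-8.8))/5 = -21/5 = -4.2.
For a Normal prior and Normal likelihood with known variance, the posterior is Normal; its mode equals its mean, the precision-weighted average.
Prior precision 1/σ₀² = 1/9; data precision n/σ² = 5/9.
θ̂ = ((1/9)·(-5) + (5/9)·(-4.2)) / (1/9 + 5/9) = (-26/9)/(2/3) = -13/3 ≈ -4.3333.

θ̂_MAP = -4.3333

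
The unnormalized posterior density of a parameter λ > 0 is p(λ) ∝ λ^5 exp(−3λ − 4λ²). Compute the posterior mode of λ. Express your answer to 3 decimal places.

λ̂_MAP = 0.625

ℓ'(λ) = 5/λ − 3 − 8λ. Setting this to zero and multiplying by λ: 8λ² + 3λ − 5 = 0.
λ = (−3 + √(3² + 4·8·5)) / (2·8) = (−3 + √169) / 16 = (−3 + 13)/16 = 5/8.
ℓ''(λ) = −5/λ² − 8 < 0, confirming a maximum.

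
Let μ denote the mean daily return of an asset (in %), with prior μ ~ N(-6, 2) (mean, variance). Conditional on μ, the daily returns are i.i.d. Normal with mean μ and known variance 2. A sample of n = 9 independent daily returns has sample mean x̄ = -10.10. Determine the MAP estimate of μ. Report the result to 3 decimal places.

μ̂_MAP = -9.690

n = 9, x̄ = -10.10.
For a Normal prior and Normal likelihood with known variance, the posterior is Normal; its mode equals its mean, the precision-weighted average.
Prior precision 1/σ₀² = 1/2 = 0.5; data precision n/σ² = 9/2 = 4.5.
μ̂ = (0.5·(-6) + 4.5·(-10.1)) / (0.5 + 4.5) = (-48.45)/5 = -9.690.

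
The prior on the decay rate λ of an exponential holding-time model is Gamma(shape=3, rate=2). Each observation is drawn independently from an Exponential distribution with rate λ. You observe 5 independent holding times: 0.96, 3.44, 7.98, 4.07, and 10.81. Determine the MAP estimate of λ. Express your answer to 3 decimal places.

λ̂_MAP = 0.239

The Exponential(rate=λ) likelihood is ∝ λ^n e^(−λΣtᵢ). Here n = 5 and Σtᵢ = 0.96 + 3.44 + 7.98 + 4.07 + 10.81 = 27.26.
Posterior ∝ λ^2e^(−2λ) · λ^5e^(−27.26λ) = λ^7e^(−29.26λ), i.e. Gamma(8, 29.26).
Mode = (a−1)/b = 7/29.26 ≈ 0.239.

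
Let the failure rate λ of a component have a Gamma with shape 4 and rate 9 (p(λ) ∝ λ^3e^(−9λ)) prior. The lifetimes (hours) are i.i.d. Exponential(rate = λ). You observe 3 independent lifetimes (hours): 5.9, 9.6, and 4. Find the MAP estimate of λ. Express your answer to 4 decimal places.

λ̂_MAP = 0.2105

The Exponential(rate=λ) likelihood is ∝ λ^n e^(−λΣtᵢ). Here n = 3 and Σtᵢ = 5.9 + 9.6 + 4 = 19.5.
Posterior ∝ λ^3e^(−9λ) · λ^3e^(−19.5λ) = λ^6e^(−28.5λ), i.e. Gamma(7, 28.5).
Mode = (a−1)/b = 6/28.5 ≈ 0.2105.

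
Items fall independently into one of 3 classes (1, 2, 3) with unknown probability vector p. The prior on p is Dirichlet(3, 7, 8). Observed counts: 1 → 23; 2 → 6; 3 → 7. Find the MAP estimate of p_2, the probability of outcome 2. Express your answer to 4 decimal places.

The posterior is Dirichlet(αᵢ + nᵢ) = Dirichlet(26, 13, 15).
For a Dirichlet(a₁,…,a_K) with all aᵢ > 1, the mode has j-th component (aⱼ − 1)/(Σaᵢ − K).
Here Σaᵢ = 54 and K = 3, so p_2 = (13 − 1)/(54 − 3) = 12/51 ≈ 0.2353.

MAP estimate: 0.2353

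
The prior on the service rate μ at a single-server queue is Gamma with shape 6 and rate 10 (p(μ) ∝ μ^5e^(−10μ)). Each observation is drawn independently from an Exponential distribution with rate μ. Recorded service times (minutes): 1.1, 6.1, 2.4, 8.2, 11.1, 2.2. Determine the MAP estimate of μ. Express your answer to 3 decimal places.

The Exponential(rate=μ) likelihood is ∝ μ^n e^(−μΣtᵢ). Here n = 6 and Σtᵢ = 1.1 + 6.1 + 2.4 + 8.2 + 11.1 + 2.2 = 31.1.
Posterior ∝ μ^5e^(−10μ) · μ^6e^(−31.1μ) = μ^11e^(−41.1μ), i.e. Gamma(12, 41.1).
Mode = (a−1)/b = 11/41.1 ≈ 0.268.

μ̂_MAP = 0.268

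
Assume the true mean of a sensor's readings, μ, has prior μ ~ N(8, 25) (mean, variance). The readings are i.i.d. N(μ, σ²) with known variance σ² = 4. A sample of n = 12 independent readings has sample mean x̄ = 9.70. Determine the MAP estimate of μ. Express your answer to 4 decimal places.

μ̂_MAP = 9.6776

n = 12, x̄ = 9.70.
For a Normal prior and Normal likelihood with known variance, the posterior is Normal; its mode equals its mean, the precision-weighted average.
Prior precision 1/σ₀² = 1/25 = 0.04; data precision n/σ² = 12/4 = 3.
μ̂ = (0.04·8 + 3·9.7) / (0.04 + 3) = 29.42/3.04 = 1471/152 ≈ 9.6776.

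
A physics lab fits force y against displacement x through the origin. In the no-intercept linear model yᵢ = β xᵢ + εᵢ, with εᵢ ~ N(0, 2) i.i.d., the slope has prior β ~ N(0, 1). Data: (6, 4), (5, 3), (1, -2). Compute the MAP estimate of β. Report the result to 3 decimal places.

β̂_MAP = 0.578

log p(β | y) = −Σ(yᵢ − βxᵢ)²/(2·2) − β²/(2·1) + const.
Setting the derivative to zero: Σxᵢ(yᵢ − βxᵢ)/2 − β/1 = 0, so β = Σxᵢyᵢ / (Σxᵢ² + σ²/τ²).
Σxᵢyᵢ = 6·4 + 5·3 + 1·(-2) = 37; Σxᵢ² = 62; σ²/τ² = 2.
β̂_MAP = 37 / (62 + 2) = 37/64 ≈ 0.578.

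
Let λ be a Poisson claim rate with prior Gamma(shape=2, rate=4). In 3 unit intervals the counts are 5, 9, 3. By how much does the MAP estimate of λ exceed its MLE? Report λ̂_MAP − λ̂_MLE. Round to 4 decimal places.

Σxᵢ = 17. Posterior is Gamma(19, 7); MAP = (19−1)/7 = 18/7 ≈ 2.57143.
MLE = x̄ = 17/3 ≈ 5.66667.
Difference = 18/7 − 17/3 = -65/21 ≈ -3.0952.

MAP − MLE = -3.0952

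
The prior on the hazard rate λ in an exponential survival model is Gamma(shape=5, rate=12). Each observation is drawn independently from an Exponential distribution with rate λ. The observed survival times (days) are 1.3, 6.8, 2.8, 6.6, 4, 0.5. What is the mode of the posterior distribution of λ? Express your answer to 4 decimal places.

λ̂_MAP = 0.2941

The Exponential(rate=λ) likelihood is ∝ λ^n e^(−λΣtᵢ). Here n = 6 and Σtᵢ = 1.3 + 6.8 + 2.8 + 6.6 + 4 + 0.5 = 22.
Posterior ∝ λ^4e^(−12λ) · λ^6e^(−22λ) = λ^10e^(−34λ), i.e. Gamma(11, 34).
Mode = (a−1)/b = 10/34 ≈ 0.2941.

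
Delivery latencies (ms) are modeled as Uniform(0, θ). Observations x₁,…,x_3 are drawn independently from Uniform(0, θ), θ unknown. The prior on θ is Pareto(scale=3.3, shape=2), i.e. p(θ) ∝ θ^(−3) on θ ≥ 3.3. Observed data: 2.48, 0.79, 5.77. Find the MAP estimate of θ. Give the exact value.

The Uniform(0, θ) likelihood is θ^(−n) for θ ≥ max(xᵢ), zero otherwise. Here max(xᵢ) = 5.77.
Posterior ∝ θ^(−3) · θ^(−3) = θ^(−6) on θ ≥ max(3.3, 5.77) = 5.77.
This density is strictly decreasing in θ, so the posterior mode lies at the lower boundary of the support.

θ̂_MAP = 5.77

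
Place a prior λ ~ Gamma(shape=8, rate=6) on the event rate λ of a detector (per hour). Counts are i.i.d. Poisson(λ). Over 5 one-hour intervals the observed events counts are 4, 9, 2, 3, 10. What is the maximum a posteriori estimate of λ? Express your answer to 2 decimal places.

λ̂_MAP = 3.18

Σxᵢ = 4+9+2+3+10 = 28, with n = 5.
Posterior ∝ λ^7e^(−6λ) · λ^28e^(−5λ) = λ^35e^(−11λ), i.e. Gamma(shape=36, rate=11).
The mode of a Gamma(a, b) with a ≥ 1 (shape–rate) is (a−1)/b = 35/11 ≈ 3.18.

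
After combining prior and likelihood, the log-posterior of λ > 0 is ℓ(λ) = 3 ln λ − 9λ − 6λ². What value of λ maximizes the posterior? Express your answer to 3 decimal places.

ℓ'(λ) = 3/λ − 9 − 12λ. Setting this to zero and multiplying by λ: 12λ² + 9λ − 3 = 0.
λ = (−9 + √(9² + 4·12·3)) / (2·12) = (−9 + √225) / 24 = (−9 + 15)/24 = 1/4.
ℓ''(λ) = −3/λ² − 12 < 0, confirming a maximum.

λ̂_MAP = 0.250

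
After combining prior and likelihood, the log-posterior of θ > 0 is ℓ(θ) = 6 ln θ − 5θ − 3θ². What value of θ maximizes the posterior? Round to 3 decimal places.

ℓ'(θ) = 6/θ − 5 − 6θ. Setting this to zero and multiplying by θ: 6θ² + 5θ − 6 = 0.
θ = (−5 + √(5² + 4·6·6)) / (2·6) = (−5 + √169) / 12 = (−5 + 13)/12 = 2/3.
ℓ''(θ) = −6/θ² − 6 < 0, confirming a maximum.

θ̂_MAP = 0.667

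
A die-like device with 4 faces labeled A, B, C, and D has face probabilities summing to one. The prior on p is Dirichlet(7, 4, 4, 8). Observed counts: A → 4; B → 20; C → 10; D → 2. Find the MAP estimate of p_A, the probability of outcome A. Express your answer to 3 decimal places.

The posterior is Dirichlet(αᵢ + nᵢ) = Dirichlet(11, 24, 14, 10).
For a Dirichlet(a₁,…,a_K) with all aᵢ > 1, the mode has j-th component (aⱼ − 1)/(Σaᵢ − K).
Here Σaᵢ = 59 and K = 4, so p_A = (11 − 1)/(59 − 4) = 10/55 ≈ 0.182.

MAP estimate of p_A = 0.182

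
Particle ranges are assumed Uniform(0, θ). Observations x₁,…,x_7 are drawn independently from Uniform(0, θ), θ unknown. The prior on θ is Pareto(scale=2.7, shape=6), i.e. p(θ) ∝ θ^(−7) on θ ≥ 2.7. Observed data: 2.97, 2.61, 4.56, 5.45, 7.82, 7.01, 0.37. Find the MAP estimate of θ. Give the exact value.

θ̂_MAP = 7.82

The Uniform(0, θ) likelihood is θ^(−n) for θ ≥ max(xᵢ), zero otherwise. Here max(xᵢ) = 7.82.
Posterior ∝ θ^(−7) · θ^(−7) = θ^(−14) on θ ≥ max(2.7, 7.82) = 7.82.
This density is strictly decreasing in θ, so the posterior mode lies at the lower boundary of the support.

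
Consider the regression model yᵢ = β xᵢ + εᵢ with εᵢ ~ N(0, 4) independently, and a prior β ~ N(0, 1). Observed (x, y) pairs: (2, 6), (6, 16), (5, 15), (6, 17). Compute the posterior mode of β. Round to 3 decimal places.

β̂_MAP = 2.714

log p(β | y) = −Σ(yᵢ − βxᵢ)²/(2·4) − β²/(2·1) + const.
Setting the derivative to zero: Σxᵢ(yᵢ − βxᵢ)/4 − β/1 = 0, so β = Σxᵢyᵢ / (Σxᵢ² + σ²/τ²).
Σxᵢyᵢ = 2·6 + 6·16 + 5·15 + 6·17 = 285; Σxᵢ² = 101; σ²/τ² = 4.
β̂_MAP = 285 / (101 + 4) = 285/105 ≈ 2.714.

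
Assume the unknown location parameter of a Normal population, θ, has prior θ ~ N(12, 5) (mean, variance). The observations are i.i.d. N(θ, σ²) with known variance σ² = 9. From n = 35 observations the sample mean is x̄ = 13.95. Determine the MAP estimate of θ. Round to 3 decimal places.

n = 35, x̄ = 13.95.
For a Normal prior and Normal likelihood with known variance, the posterior is Normal; its mode equals its mean, the precision-weighted average.
Prior precision 1/σ₀² = 1/5 = 0.2; data precision n/σ² = 35/9.
θ̂ = (0.2·12 + (35/9)·13.95) / (0.2 + 35/9) = 56.65/(184/45) = 10197/736 ≈ 13.855.

θ̂_MAP = 13.855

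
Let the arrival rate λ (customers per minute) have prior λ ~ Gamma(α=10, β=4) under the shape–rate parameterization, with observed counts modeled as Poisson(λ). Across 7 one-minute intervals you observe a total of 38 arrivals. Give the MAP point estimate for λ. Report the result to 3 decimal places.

Σxᵢ = 38, n = 7.
Posterior ∝ λ^9e^(−4λ) · λ^38e^(−7λ) = λ^47e^(−11λ), i.e. Gamma(shape=48, rate=11).
The mode of a Gamma(a, b) with a ≥ 1 (shape–rate) is (a−1)/b = 47/11 ≈ 4.273.

λ̂_MAP = 4.273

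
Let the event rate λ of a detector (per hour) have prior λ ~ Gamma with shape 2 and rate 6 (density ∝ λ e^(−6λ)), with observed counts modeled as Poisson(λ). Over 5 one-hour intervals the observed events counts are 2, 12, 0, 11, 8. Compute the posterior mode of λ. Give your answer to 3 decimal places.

λ̂_MAP = 3.091

Σxᵢ = 2+12+0+11+8 = 33, with n = 5.
Posterior ∝ λe^(−6λ) · λ^33e^(−5λ) = λ^34e^(−11λ), i.e. Gamma(shape=35, rate=11).
The mode of a Gamma(a, b) with a ≥ 1 (shape–rate) is (a−1)/b = 34/11 ≈ 3.091.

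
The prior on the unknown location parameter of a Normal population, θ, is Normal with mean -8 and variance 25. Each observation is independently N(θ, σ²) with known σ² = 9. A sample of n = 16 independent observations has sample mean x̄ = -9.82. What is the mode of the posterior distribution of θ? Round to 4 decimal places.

θ̂_MAP = -9.7800

n = 16, x̄ = -9.82.
For a Normal prior and Normal likelihood with known variance, the posterior is Normal; its mode equals its mean, the precision-weighted average.
Prior precision 1/σ₀² = 1/25 = 0.04; data precision n/σ² = 16/9.
θ̂ = (0.04·(-8) + (16/9)·(-9.82)) / (0.04 + 16/9) = (-160/9)/(409/225) = -4000/409 ≈ -9.7800.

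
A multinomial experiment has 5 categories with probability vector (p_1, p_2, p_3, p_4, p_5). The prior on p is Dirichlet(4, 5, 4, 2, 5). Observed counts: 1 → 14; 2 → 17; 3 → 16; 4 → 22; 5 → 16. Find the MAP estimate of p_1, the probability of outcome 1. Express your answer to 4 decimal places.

MAP estimate: 0.1700

The posterior is Dirichlet(αᵢ + nᵢ) = Dirichlet(18, 22, 20, 24, 21).
For a Dirichlet(a₁,…,a_K) with all aᵢ > 1, the mode has j-th component (aⱼ − 1)/(Σaᵢ − K).
Here Σaᵢ = 105 and K = 5, so p_1 = (18 − 1)/(105 − 5) = 17/100 ≈ 0.1700.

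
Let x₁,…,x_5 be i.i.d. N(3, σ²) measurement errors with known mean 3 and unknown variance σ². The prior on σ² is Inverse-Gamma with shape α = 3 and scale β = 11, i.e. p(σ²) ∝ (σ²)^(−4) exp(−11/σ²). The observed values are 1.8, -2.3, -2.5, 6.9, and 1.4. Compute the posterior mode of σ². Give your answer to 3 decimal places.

σ̂²_MAP = 7.658

Sum of squared deviations about the known mean: SS = (1.8−3)² + (-2.3−3)² + (-2.5−3)² + (6.9−3)² + (1.4−3)² = 77.55.
The Normal likelihood contributes (σ²)^(−n/2) exp(−SS/(2σ²)), so the posterior is Inverse-Gamma(α + n/2, β + SS/2) = Inverse-Gamma(5.5, 49.775).
The mode of Inverse-Gamma(a, b) is b/(a+1) = 49.775/6.5 ≈ 7.658.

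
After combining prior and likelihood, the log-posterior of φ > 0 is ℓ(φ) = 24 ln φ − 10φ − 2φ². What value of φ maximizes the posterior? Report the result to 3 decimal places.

ℓ'(φ) = 24/φ − 10 − 4φ. Setting this to zero and multiplying by φ: 4φ² + 10φ − 24 = 0.
φ = (−10 + √(10² + 4·4·24)) / (2·4) = (−10 + √484) / 8 = (−10 + 22)/8 = 3/2.
ℓ''(φ) = −24/φ² − 4 < 0, confirming a maximum.

φ̂_MAP = 1.500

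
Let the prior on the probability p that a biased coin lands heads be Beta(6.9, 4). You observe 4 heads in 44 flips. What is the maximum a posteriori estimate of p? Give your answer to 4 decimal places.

Prior: Beta(6.9, 4).
Data: 4 successes in 44 trials. The binomial likelihood contributes p^4(1−p)^40, so the posterior is Beta(6.9+4, 4+40) = Beta(10.9, 44).
For Beta(a, b) with a, b > 1 the mode is (a−1)/(a+b−2) = 9.9/52.9 ≈ 0.1871.

p̂_MAP = 0.1871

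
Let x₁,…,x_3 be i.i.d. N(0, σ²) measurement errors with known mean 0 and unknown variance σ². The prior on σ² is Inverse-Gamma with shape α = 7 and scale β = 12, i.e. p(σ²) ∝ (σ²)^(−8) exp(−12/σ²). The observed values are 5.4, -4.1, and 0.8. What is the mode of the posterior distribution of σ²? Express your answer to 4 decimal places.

σ̂²_MAP = 3.7163

Sum of squared deviations about the known mean: SS = (5.4−0)² + (-4.1−0)² + (0.8−0)² = 46.61.
The Normal likelihood contributes (σ²)^(−n/2) exp(−SS/(2σ²)), so the posterior is Inverse-Gamma(α + n/2, β + SS/2) = Inverse-Gamma(8.5, 35.305).
The mode of Inverse-Gamma(a, b) is b/(a+1) = 35.305/9.5 ≈ 3.7163.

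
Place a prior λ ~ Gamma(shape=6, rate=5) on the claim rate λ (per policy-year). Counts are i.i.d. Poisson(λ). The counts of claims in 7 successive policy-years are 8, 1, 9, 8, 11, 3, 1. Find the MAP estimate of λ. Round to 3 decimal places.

λ̂_MAP = 3.833

Σxᵢ = 8+1+9+8+11+3+1 = 41, with n = 7.
Posterior ∝ λ^5e^(−5λ) · λ^41e^(−7λ) = λ^46e^(−12λ), i.e. Gamma(shape=47, rate=12).
The mode of a Gamma(a, b) with a ≥ 1 (shape–rate) is (a−1)/b = 46/12 ≈ 3.833.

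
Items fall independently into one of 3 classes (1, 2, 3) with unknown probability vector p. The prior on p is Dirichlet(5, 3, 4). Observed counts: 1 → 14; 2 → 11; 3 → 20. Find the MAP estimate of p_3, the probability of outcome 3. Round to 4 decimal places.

MAP estimate: 0.4259

The posterior is Dirichlet(αᵢ + nᵢ) = Dirichlet(19, 14, 24).
For a Dirichlet(a₁,…,a_K) with all aᵢ > 1, the mode has j-th component (aⱼ − 1)/(Σaᵢ − K).
Here Σaᵢ = 57 and K = 3, so p_3 = (24 − 1)/(57 − 3) = 23/54 ≈ 0.4259.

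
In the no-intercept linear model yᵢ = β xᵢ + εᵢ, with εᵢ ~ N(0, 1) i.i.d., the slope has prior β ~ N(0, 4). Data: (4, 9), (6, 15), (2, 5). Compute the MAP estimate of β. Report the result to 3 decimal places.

β̂_MAP = 2.418

log p(β | y) = −Σ(yᵢ − βxᵢ)²/(2·1) − β²/(2·4) + const.
Setting the derivative to zero: Σxᵢ(yᵢ − βxᵢ)/1 − β/4 = 0, so β = Σxᵢyᵢ / (Σxᵢ² + σ²/τ²).
Σxᵢyᵢ = 4·9 + 6·15 + 2·5 = 136; Σxᵢ² = 56; σ²/τ² = 0.25.
β̂_MAP = 136 / (56 + 0.25) = 136/56.25 ≈ 2.418.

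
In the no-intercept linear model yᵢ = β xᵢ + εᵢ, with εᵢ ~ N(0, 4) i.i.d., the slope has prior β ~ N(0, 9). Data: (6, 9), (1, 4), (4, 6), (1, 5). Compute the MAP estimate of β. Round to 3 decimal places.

β̂_MAP = 1.598

log p(β | y) = −Σ(yᵢ − βxᵢ)²/(2·4) − β²/(2·9) + const.
Setting the derivative to zero: Σxᵢ(yᵢ − βxᵢ)/4 − β/9 = 0, so β = Σxᵢyᵢ / (Σxᵢ² + σ²/τ²).
Σxᵢyᵢ = 6·9 + 1·4 + 4·6 + 1·5 = 87; Σxᵢ² = 54; σ²/τ² = 4/9.
β̂_MAP = 87 / (54 + 4/9) = 87/(490/9) = 783/490 ≈ 1.598.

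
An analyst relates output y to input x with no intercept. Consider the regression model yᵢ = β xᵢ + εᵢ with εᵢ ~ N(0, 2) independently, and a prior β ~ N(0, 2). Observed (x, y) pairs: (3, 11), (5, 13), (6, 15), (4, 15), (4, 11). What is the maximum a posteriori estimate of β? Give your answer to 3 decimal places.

β̂_MAP = 2.835

log p(β | y) = −Σ(yᵢ − βxᵢ)²/(2·2) − β²/(2·2) + const.
Setting the derivative to zero: Σxᵢ(yᵢ − βxᵢ)/2 − β/2 = 0, so β = Σxᵢyᵢ / (Σxᵢ² + σ²/τ²).
Σxᵢyᵢ = 3·11 + 5·13 + 6·15 + 4·15 + 4·11 = 292; Σxᵢ² = 102; σ²/τ² = 1.
β̂_MAP = 292 / (102 + 1) = 292/103 ≈ 2.835.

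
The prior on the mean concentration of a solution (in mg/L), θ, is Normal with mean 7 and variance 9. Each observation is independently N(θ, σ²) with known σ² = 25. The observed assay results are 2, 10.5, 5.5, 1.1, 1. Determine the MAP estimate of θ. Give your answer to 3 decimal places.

θ̂_MAP = 5.084

n = 5; x̄ = (2 + 10.5 + 5.5 + 1.1 + 1)/5 = 20.1/5 = 4.02.
For a Normal prior and Normal likelihood with known variance, the posterior is Normal; its mode equals its mean, the precision-weighted average.
Prior precision 1/σ₀² = 1/9; data precision n/σ² = 5/25 = 0.2.
θ̂ = ((1/9)·7 + 0.2·4.02) / (1/9 + 0.2) = (3559/2250)/(14/45) = 3559/700 ≈ 5.084.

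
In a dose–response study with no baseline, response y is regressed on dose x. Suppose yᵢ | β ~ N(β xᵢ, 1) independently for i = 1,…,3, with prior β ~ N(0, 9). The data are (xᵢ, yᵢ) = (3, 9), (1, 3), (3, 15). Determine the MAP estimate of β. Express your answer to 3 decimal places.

β̂_MAP = 3.924

log p(β | y) = −Σ(yᵢ − βxᵢ)²/(2·1) − β²/(2·9) + const.
Setting the derivative to zero: Σxᵢ(yᵢ − βxᵢ)/1 − β/9 = 0, so β = Σxᵢyᵢ / (Σxᵢ² + σ²/τ²).
Σxᵢyᵢ = 3·9 + 1·3 + 3·15 = 75; Σxᵢ² = 19; σ²/τ² = 1/9.
β̂_MAP = 75 / (19 + 1/9) = 75/(172/9) = 675/172 ≈ 3.924.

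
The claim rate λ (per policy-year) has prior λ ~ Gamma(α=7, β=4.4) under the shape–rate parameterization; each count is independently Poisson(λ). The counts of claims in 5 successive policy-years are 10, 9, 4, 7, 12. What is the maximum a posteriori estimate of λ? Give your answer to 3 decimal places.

Σxᵢ = 10+9+4+7+12 = 42, with n = 5.
Posterior ∝ λ^6e^(−4.4λ) · λ^42e^(−5λ) = λ^48e^(−9.4λ), i.e. Gamma(shape=49, rate=9.4).
The mode of a Gamma(a, b) with a ≥ 1 (shape–rate) is (a−1)/b = 48/9.4 ≈ 5.106.

λ̂_MAP = 5.106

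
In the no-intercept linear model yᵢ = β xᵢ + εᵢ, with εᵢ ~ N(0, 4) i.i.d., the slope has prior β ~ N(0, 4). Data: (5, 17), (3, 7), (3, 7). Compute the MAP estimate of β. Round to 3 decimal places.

β̂_MAP = 2.886

log p(β | y) = −Σ(yᵢ − βxᵢ)²/(2·4) − β²/(2·4) + const.
Setting the derivative to zero: Σxᵢ(yᵢ − βxᵢ)/4 − β/4 = 0, so β = Σxᵢyᵢ / (Σxᵢ² + σ²/τ²).
Σxᵢyᵢ = 5·17 + 3·7 + 3·7 = 127; Σxᵢ² = 43; σ²/τ² = 1.
β̂_MAP = 127 / (43 + 1) = 127/44 ≈ 2.886.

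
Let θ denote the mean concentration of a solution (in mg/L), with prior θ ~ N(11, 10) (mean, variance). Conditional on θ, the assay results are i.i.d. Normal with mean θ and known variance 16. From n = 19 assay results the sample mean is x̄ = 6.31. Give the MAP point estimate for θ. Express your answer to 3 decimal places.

n = 19, x̄ = 6.31.
For a Normal prior and Normal likelihood with known variance, the posterior is Normal; its mode equals its mean, the precision-weighted average.
Prior precision 1/σ₀² = 1/10 = 0.1; data precision n/σ² = 19/16 = 1.1875.
θ̂ = (0.1·11 + 1.1875·6.31) / (0.1 + 1.1875) = 8.593125/1.2875 = 13749/2060 ≈ 6.674.

θ̂_MAP = 6.674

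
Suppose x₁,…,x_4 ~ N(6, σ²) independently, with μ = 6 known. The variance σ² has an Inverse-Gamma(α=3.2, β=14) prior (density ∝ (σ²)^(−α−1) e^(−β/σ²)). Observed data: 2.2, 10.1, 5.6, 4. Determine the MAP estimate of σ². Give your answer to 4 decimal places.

σ̂²_MAP = 5.1137

Sum of squared deviations about the known mean: SS = (2.2−6)² + (10.1−6)² + (5.6−6)² + (4−6)² = 35.41.
The Normal likelihood contributes (σ²)^(−n/2) exp(−SS/(2σ²)), so the posterior is Inverse-Gamma(α + n/2, β + SS/2) = Inverse-Gamma(5.2, 31.705).
The mode of Inverse-Gamma(a, b) is b/(a+1) = 31.705/6.2 ≈ 5.1137.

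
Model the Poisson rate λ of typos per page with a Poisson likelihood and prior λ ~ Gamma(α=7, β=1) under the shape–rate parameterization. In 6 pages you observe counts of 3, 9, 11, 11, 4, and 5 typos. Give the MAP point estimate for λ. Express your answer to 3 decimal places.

λ̂_MAP = 7.000

Σxᵢ = 3+9+11+11+4+5 = 43, with n = 6.
Posterior ∝ λ^6e^(−1λ) · λ^43e^(−6λ) = λ^49e^(−7λ), i.e. Gamma(shape=50, rate=7).
The mode of a Gamma(a, b) with a ≥ 1 (shape–rate) is (a−1)/b = 49/7 ≈ 7.000.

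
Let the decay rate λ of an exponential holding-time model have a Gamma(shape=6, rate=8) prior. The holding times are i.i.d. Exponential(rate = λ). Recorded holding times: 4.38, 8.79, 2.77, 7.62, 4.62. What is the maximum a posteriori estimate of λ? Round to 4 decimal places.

λ̂_MAP = 0.2764

The Exponential(rate=λ) likelihood is ∝ λ^n e^(−λΣtᵢ). Here n = 5 and Σtᵢ = 4.38 + 8.79 + 2.77 + 7.62 + 4.62 = 28.18.
Posterior ∝ λ^5e^(−8λ) · λ^5e^(−28.18λ) = λ^10e^(−36.18λ), i.e. Gamma(11, 36.18).
Mode = (a−1)/b = 10/36.18 ≈ 0.2764.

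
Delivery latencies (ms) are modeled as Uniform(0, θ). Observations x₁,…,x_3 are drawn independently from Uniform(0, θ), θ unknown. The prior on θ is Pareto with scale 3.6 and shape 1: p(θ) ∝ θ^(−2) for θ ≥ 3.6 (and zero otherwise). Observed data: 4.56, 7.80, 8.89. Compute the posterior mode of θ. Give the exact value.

θ̂_MAP = 8.89

The Uniform(0, θ) likelihood is θ^(−n) for θ ≥ max(xᵢ), zero otherwise. Here max(xᵢ) = 8.89.
Posterior ∝ θ^(−2) · θ^(−3) = θ^(−5) on θ ≥ max(3.6, 8.89) = 8.89.
This density is strictly decreasing in θ, so the posterior mode lies at the lower boundary of the support.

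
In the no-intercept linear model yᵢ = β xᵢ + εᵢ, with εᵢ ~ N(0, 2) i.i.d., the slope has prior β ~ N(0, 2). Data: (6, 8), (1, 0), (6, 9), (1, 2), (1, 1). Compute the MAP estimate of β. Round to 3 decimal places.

log p(β | y) = −Σ(yᵢ − βxᵢ)²/(2·2) − β²/(2·2) + const.
Setting the derivative to zero: Σxᵢ(yᵢ − βxᵢ)/2 − β/2 = 0, so β = Σxᵢyᵢ / (Σxᵢ² + σ²/τ²).
Σxᵢyᵢ = 6·8 + 1·0 + 6·9 + 1·2 + 1·1 = 105; Σxᵢ² = 75; σ²/τ² = 1.
β̂_MAP = 105 / (75 + 1) = 105/76 ≈ 1.382.

β̂_MAP = 1.382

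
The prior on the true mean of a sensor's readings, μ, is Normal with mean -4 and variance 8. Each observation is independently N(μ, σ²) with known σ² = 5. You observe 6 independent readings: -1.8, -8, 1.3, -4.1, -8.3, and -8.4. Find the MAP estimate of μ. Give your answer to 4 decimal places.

μ̂_MAP = -4.8000

n = 6; x̄ = ((-1.8) + (-8) + 1.3 + (-4.1) + (-8.3) + (-8.4))/6 = -29.3/6 = -293/60 ≈ -4.8833.
For a Normal prior and Normal likelihood with known variance, the posterior is Normal; its mode equals its mean, the precision-weighted average.
Prior precision 1/σ₀² = 1/8 = 0.125; data precision n/σ² = 6/5 = 1.2.
μ̂ = (0.125·(-4) + 1.2·(-293/60)) / (0.125 + 1.2) = (-6.36)/1.325 = -4.8000.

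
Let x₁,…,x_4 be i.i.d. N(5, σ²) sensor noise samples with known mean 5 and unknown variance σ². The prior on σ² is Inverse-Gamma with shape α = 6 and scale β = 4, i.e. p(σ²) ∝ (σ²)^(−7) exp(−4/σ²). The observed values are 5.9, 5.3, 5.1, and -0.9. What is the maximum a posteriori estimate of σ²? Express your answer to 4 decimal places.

σ̂²_MAP = 2.4289

Sum of squared deviations about the known mean: SS = (5.9−5)² + (5.3−5)² + (5.1−5)² + (-0.9−5)² = 35.72.
The Normal likelihood contributes (σ²)^(−n/2) exp(−SS/(2σ²)), so the posterior is Inverse-Gamma(α + n/2, β + SS/2) = Inverse-Gamma(8, 21.86).
The mode of Inverse-Gamma(a, b) is b/(a+1) = 21.86/9 ≈ 2.4289.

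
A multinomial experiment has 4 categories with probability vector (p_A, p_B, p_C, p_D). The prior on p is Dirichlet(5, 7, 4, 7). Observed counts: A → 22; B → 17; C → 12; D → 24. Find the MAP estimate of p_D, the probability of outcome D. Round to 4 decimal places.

MAP estimate of p_D = 0.3191

The posterior is Dirichlet(αᵢ + nᵢ) = Dirichlet(27, 24, 16, 31).
For a Dirichlet(a₁,…,a_K) with all aᵢ > 1, the mode has j-th component (aⱼ − 1)/(Σaᵢ − K).
Here Σaᵢ = 98 and K = 4, so p_D = (31 − 1)/(98 − 4) = 30/94 ≈ 0.3191.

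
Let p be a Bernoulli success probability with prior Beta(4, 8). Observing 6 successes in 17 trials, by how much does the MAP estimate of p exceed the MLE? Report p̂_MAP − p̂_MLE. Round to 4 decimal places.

MAP − MLE = -0.0196

Posterior is Beta(10, 19); MAP = (10−1)/(29−2) = 9/27 ≈ 0.33333.
MLE ignores the prior: p̂_MLE = k/n = 6/17 ≈ 0.35294.
Difference = 9/27 − 6/17 = -1/51 ≈ -0.0196.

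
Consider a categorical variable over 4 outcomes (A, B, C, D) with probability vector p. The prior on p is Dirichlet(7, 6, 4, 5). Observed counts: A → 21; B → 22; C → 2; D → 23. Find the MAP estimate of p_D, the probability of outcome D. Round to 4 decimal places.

MAP estimate of p_D = 0.3140

The posterior is Dirichlet(αᵢ + nᵢ) = Dirichlet(28, 28, 6, 28).
For a Dirichlet(a₁,…,a_K) with all aᵢ > 1, the mode has j-th component (aⱼ − 1)/(Σaᵢ − K).
Here Σaᵢ = 90 and K = 4, so p_D = (28 − 1)/(90 − 4) = 27/86 ≈ 0.3140.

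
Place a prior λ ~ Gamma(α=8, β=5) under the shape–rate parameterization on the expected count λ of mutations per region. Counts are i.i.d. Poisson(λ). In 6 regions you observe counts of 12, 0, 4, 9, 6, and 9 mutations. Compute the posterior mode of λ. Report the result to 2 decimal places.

Σxᵢ = 12+0+4+9+6+9 = 40, with n = 6.
Posterior ∝ λ^7e^(−5λ) · λ^40e^(−6λ) = λ^47e^(−11λ), i.e. Gamma(shape=48, rate=11).
The mode of a Gamma(a, b) with a ≥ 1 (shape–rate) is (a−1)/b = 47/11 ≈ 4.27.

λ̂_MAP = 4.27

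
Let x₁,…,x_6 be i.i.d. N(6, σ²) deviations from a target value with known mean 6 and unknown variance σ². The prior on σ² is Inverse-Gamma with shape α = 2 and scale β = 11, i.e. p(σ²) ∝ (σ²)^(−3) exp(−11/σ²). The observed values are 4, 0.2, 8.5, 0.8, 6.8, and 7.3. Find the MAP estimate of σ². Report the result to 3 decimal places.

σ̂²_MAP = 7.938

Sum of squared deviations about the known mean: SS = (4−6)² + (0.2−6)² + (8.5−6)² + (0.8−6)² + (6.8−6)² + (7.3−6)² = 73.26.
The Normal likelihood contributes (σ²)^(−n/2) exp(−SS/(2σ²)), so the posterior is Inverse-Gamma(α + n/2, β + SS/2) = Inverse-Gamma(5, 47.63).
The mode of Inverse-Gamma(a, b) is b/(a+1) = 47.63/6 ≈ 7.938.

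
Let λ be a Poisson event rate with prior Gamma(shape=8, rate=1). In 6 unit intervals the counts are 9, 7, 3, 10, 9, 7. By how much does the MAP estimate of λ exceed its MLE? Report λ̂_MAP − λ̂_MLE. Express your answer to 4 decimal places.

Σxᵢ = 45. Posterior is Gamma(53, 7); MAP = (53−1)/7 = 52/7 ≈ 7.42857.
MLE = x̄ = 45/6 ≈ 7.50000.
Difference = 52/7 − 45/6 = -1/14 ≈ -0.0714.

MAP − MLE = -0.0714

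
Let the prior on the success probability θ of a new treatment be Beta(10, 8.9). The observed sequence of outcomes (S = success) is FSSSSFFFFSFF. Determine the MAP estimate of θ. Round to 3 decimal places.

θ̂_MAP = 0.484

Prior: Beta(10, 8.9).
Data: 5 successes in 12 trials (from the sequence). The binomial likelihood contributes θ^5(1−θ)^7, so the posterior is Beta(10+5, 8.9+7) = Beta(15, 15.9).
For Beta(a, b) with a, b > 1 the mode is (a−1)/(a+b−2) = 14/28.9 ≈ 0.484.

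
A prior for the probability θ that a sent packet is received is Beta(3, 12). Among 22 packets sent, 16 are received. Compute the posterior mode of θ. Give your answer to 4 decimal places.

θ̂_MAP = 0.5143

Prior: Beta(3, 12).
Data: 16 successes in 22 trials. The binomial likelihood contributes θ^16(1−θ)^6, so the posterior is Beta(3+16, 12+6) = Beta(19, 18).
For Beta(a, b) with a, b > 1 the mode is (a−1)/(a+b−2) = 18/35 ≈ 0.5143.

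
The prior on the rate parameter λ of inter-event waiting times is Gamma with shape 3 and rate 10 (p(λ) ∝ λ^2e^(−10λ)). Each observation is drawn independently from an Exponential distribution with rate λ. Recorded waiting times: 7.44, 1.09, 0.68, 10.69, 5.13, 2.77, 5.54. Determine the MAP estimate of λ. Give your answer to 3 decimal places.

λ̂_MAP = 0.208

The Exponential(rate=λ) likelihood is ∝ λ^n e^(−λΣtᵢ). Here n = 7 and Σtᵢ = 7.44 + 1.09 + 0.68 + 10.69 + 5.13 + 2.77 + 5.54 = 33.34.
Posterior ∝ λ^2e^(−10λ) · λ^7e^(−33.34λ) = λ^9e^(−43.34λ), i.e. Gamma(10, 43.34).
Mode = (a−1)/b = 9/43.34 ≈ 0.208.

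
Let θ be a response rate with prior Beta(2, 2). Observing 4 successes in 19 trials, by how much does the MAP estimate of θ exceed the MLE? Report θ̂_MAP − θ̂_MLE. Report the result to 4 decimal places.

Posterior is Beta(6, 17); MAP = (6−1)/(23−2) = 5/21 ≈ 0.23810.
MLE ignores the prior: θ̂_MLE = k/n = 4/19 ≈ 0.21053.
Difference = 5/21 − 4/19 = 11/399 ≈ 0.0276.

MAP − MLE = 0.0276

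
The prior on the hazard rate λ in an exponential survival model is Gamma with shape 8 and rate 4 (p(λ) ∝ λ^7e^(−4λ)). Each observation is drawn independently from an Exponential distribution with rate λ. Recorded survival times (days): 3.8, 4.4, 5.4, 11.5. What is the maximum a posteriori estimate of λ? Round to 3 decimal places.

The Exponential(rate=λ) likelihood is ∝ λ^n e^(−λΣtᵢ). Here n = 4 and Σtᵢ = 3.8 + 4.4 + 5.4 + 11.5 = 25.1.
Posterior ∝ λ^7e^(−4λ) · λ^4e^(−25.1λ) = λ^11e^(−29.1λ), i.e. Gamma(12, 29.1).
Mode = (a−1)/b = 11/29.1 ≈ 0.378.

λ̂_MAP = 0.378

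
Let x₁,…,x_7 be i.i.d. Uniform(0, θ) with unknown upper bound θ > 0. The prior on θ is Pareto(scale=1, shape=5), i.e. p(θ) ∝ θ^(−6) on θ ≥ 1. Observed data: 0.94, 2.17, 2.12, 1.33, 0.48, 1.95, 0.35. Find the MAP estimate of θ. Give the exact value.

The Uniform(0, θ) likelihood is θ^(−n) for θ ≥ max(xᵢ), zero otherwise. Here max(xᵢ) = 2.17.
Posterior ∝ θ^(−6) · θ^(−7) = θ^(−13) on θ ≥ max(1, 2.17) = 2.17.
This density is strictly decreasing in θ, so the posterior mode lies at the lower boundary of the support.

θ̂_MAP = 2.17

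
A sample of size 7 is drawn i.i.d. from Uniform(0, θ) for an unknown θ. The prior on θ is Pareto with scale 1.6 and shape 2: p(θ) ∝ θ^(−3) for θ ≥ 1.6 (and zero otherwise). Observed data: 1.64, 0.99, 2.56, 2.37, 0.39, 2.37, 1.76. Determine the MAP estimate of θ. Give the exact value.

The Uniform(0, θ) likelihood is θ^(−n) for θ ≥ max(xᵢ), zero otherwise. Here max(xᵢ) = 2.56.
Posterior ∝ θ^(−3) · θ^(−7) = θ^(−10) on θ ≥ max(1.6, 2.56) = 2.56.
This density is strictly decreasing in θ, so the posterior mode lies at the lower boundary of the support.

θ̂_MAP = 2.56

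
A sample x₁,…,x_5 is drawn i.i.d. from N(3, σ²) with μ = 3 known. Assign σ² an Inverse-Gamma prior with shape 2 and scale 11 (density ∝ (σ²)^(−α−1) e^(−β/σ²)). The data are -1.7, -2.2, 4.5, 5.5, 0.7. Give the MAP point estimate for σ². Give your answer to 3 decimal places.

σ̂²_MAP = 7.720

Sum of squared deviations about the known mean: SS = (-1.7−3)² + (-2.2−3)² + (4.5−3)² + (5.5−3)² + (0.7−3)² = 62.92.
The Normal likelihood contributes (σ²)^(−n/2) exp(−SS/(2σ²)), so the posterior is Inverse-Gamma(α + n/2, β + SS/2) = Inverse-Gamma(4.5, 42.46).
The mode of Inverse-Gamma(a, b) is b/(a+1) = 42.46/5.5 ≈ 7.720.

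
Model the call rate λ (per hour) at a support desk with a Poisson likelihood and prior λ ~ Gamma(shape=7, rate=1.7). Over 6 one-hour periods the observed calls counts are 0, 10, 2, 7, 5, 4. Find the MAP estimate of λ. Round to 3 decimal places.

Σxᵢ = 0+10+2+7+5+4 = 28, with n = 6.
Posterior ∝ λ^6e^(−1.7λ) · λ^28e^(−6λ) = λ^34e^(−7.7λ), i.e. Gamma(shape=35, rate=7.7).
The mode of a Gamma(a, b) with a ≥ 1 (shape–rate) is (a−1)/b = 34/7.7 ≈ 4.416.

λ̂_MAP = 4.416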